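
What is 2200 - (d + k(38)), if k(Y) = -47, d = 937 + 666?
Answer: 644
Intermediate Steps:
d = 1603
2200 - (d + k(38)) = 2200 - (1603 - 47) = 2200 - 1*1556 = 2200 - 1556 = 644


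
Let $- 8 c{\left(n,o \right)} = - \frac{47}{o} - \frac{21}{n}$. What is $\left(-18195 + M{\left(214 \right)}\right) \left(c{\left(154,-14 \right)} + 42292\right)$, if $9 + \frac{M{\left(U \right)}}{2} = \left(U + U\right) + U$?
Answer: $- \frac{5011681167}{7} \approx -7.1595 \cdot 10^{8}$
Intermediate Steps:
$M{\left(U \right)} = -18 + 6 U$ ($M{\left(U \right)} = -18 + 2 \left(\left(U + U\right) + U\right) = -18 + 2 \left(2 U + U\right) = -18 + 2 \cdot 3 U = -18 + 6 U$)
$c{\left(n,o \right)} = \frac{21}{8 n} + \frac{47}{8 o}$ ($c{\left(n,o \right)} = - \frac{- \frac{47}{o} - \frac{21}{n}}{8} = \frac{21}{8 n} + \frac{47}{8 o}$)
$\left(-18195 + M{\left(214 \right)}\right) \left(c{\left(154,-14 \right)} + 42292\right) = \left(-18195 + \left(-18 + 6 \cdot 214\right)\right) \left(\left(\frac{21}{8 \cdot 154} + \frac{47}{8 \left(-14\right)}\right) + 42292\right) = \left(-18195 + \left(-18 + 1284\right)\right) \left(\left(\frac{21}{8} \cdot \frac{1}{154} + \frac{47}{8} \left(- \frac{1}{14}\right)\right) + 42292\right) = \left(-18195 + 1266\right) \left(\left(\frac{3}{176} - \frac{47}{112}\right) + 42292\right) = - 16929 \left(- \frac{31}{77} + 42292\right) = \left(-16929\right) \frac{3256453}{77} = - \frac{5011681167}{7}$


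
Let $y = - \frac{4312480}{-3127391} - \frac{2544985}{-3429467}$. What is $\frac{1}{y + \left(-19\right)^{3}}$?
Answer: $- \frac{10725284230597}{73541975866632528} \approx -0.00014584$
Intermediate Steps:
$y = \frac{22748671032295}{10725284230597}$ ($y = \left(-4312480\right) \left(- \frac{1}{3127391}\right) - - \frac{2544985}{3429467} = \frac{4312480}{3127391} + \frac{2544985}{3429467} = \frac{22748671032295}{10725284230597} \approx 2.121$)
$\frac{1}{y + \left(-19\right)^{3}} = \frac{1}{\frac{22748671032295}{10725284230597} + \left(-19\right)^{3}} = \frac{1}{\frac{22748671032295}{10725284230597} - 6859} = \frac{1}{- \frac{73541975866632528}{10725284230597}} = - \frac{10725284230597}{73541975866632528}$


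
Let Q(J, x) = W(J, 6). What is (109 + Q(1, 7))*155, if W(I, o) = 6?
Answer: 17825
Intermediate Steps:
Q(J, x) = 6
(109 + Q(1, 7))*155 = (109 + 6)*155 = 115*155 = 17825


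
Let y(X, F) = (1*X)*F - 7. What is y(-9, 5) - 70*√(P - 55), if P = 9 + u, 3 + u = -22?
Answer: -52 - 70*I*√71 ≈ -52.0 - 589.83*I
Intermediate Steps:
u = -25 (u = -3 - 22 = -25)
P = -16 (P = 9 - 25 = -16)
y(X, F) = -7 + F*X (y(X, F) = X*F - 7 = F*X - 7 = -7 + F*X)
y(-9, 5) - 70*√(P - 55) = (-7 + 5*(-9)) - 70*√(-16 - 55) = (-7 - 45) - 70*I*√71 = -52 - 70*I*√71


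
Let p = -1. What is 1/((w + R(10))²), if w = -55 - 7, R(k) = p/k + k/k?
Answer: 100/373321 ≈ 0.00026787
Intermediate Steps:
R(k) = 1 - 1/k (R(k) = -1/k + k/k = -1/k + 1 = 1 - 1/k)
w = -62
1/((w + R(10))²) = 1/((-62 + (-1 + 10)/10)²) = 1/((-62 + (⅒)*9)²) = 1/((-62 + 9/10)²) = 1/((-611/10)²) = 1/(373321/100) = 100/373321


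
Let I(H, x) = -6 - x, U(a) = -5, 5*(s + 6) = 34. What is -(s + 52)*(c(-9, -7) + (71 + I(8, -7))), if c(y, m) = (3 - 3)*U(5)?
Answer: -19008/5 ≈ -3801.6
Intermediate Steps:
s = ⅘ (s = -6 + (⅕)*34 = -6 + 34/5 = ⅘ ≈ 0.80000)
c(y, m) = 0 (c(y, m) = (3 - 3)*(-5) = 0*(-5) = 0)
-(s + 52)*(c(-9, -7) + (71 + I(8, -7))) = -(⅘ + 52)*(0 + (71 + (-6 - 1*(-7)))) = -264*(0 + (71 + (-6 + 7)))/5 = -264*(0 + (71 + 1))/5 = -264*(0 + 72)/5 = -264*72/5 = -1*19008/5 = -19008/5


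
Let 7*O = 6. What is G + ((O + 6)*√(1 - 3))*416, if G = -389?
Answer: -389 + 19968*I*√2/7 ≈ -389.0 + 4034.1*I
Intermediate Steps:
O = 6/7 (O = (⅐)*6 = 6/7 ≈ 0.85714)
G + ((O + 6)*√(1 - 3))*416 = -389 + ((6/7 + 6)*√(1 - 3))*416 = -389 + (48*√(-2)/7)*416 = -389 + (48*(I*√2)/7)*416 = -389 + (48*I*√2/7)*416 = -389 + 19968*I*√2/7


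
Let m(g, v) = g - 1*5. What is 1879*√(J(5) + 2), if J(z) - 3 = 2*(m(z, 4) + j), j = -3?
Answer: 1879*I ≈ 1879.0*I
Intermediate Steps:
m(g, v) = -5 + g (m(g, v) = g - 5 = -5 + g)
J(z) = -13 + 2*z (J(z) = 3 + 2*((-5 + z) - 3) = 3 + 2*(-8 + z) = 3 + (-16 + 2*z) = -13 + 2*z)
1879*√(J(5) + 2) = 1879*√((-13 + 2*5) + 2) = 1879*√((-13 + 10) + 2) = 1879*√(-3 + 2) = 1879*√(-1) = 1879*I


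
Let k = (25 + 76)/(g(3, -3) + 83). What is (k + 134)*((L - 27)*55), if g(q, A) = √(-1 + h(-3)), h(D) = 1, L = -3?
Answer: -18517950/83 ≈ -2.2311e+5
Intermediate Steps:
g(q, A) = 0 (g(q, A) = √(-1 + 1) = √0 = 0)
k = 101/83 (k = (25 + 76)/(0 + 83) = 101/83 ≈ 1.2169)
(k + 134)*((L - 27)*55) = (101/83 + 134)*((-3 - 27)*55) = 11223*(-30*55)/83 = (11223/83)*(-1650) = -18517950/83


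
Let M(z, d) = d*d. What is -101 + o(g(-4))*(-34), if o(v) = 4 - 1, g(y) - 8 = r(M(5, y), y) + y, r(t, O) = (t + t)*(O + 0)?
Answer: -203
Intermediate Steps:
M(z, d) = d²
r(t, O) = 2*O*t (r(t, O) = (2*t)*O = 2*O*t)
g(y) = 8 + y + 2*y³ (g(y) = 8 + (2*y*y² + y) = 8 + (2*y³ + y) = 8 + (y + 2*y³) = 8 + y + 2*y³)
o(v) = 3
-101 + o(g(-4))*(-34) = -101 + 3*(-34) = -101 - 102 = -203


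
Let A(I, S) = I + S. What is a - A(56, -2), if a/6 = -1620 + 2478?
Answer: 5094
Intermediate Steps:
a = 5148 (a = 6*(-1620 + 2478) = 6*858 = 5148)
a - A(56, -2) = 5148 - (56 - 2) = 5148 - 1*54 = 5148 - 54 = 5094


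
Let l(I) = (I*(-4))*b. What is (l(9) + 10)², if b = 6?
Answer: 42436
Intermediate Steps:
l(I) = -24*I (l(I) = (I*(-4))*6 = -4*I*6 = -24*I)
(l(9) + 10)² = (-24*9 + 10)² = (-216 + 10)² = (-206)² = 42436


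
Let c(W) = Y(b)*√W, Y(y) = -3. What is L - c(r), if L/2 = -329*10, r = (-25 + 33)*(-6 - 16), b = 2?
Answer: -6580 + 12*I*√11 ≈ -6580.0 + 39.799*I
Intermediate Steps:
r = -176 (r = 8*(-22) = -176)
L = -6580 (L = 2*(-329*10) = 2*(-3290) = -6580)
c(W) = -3*√W
L - c(r) = -6580 - (-3)*√(-176) = -6580 - (-3)*4*I*√11 = -6580 - (-12)*I*√11 = -6580 + 12*I*√11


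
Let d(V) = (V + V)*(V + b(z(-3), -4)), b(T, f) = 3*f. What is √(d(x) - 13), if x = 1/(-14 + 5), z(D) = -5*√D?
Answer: I*√835/9 ≈ 3.2107*I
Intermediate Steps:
x = -⅑ (x = 1/(-9) = -⅑ ≈ -0.11111)
d(V) = 2*V*(-12 + V) (d(V) = (V + V)*(V + 3*(-4)) = (2*V)*(V - 12) = (2*V)*(-12 + V) = 2*V*(-12 + V))
√(d(x) - 13) = √(2*(-⅑)*(-12 - ⅑) - 13) = √(2*(-⅑)*(-109/9) - 13) = √(218/81 - 13) = √(-835/81) = I*√835/9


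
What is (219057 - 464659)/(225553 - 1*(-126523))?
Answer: -122801/176038 ≈ -0.69758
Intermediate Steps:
(219057 - 464659)/(225553 - 1*(-126523)) = -245602/(225553 + 126523) = -245602/352076 = -245602*1/352076 = -122801/176038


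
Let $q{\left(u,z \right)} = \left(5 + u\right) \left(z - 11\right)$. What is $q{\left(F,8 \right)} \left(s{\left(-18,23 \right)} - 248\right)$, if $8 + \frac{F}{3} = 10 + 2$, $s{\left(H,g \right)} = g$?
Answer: $11475$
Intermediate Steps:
$F = 12$ ($F = -24 + 3 \left(10 + 2\right) = -24 + 3 \cdot 12 = -24 + 36 = 12$)
$q{\left(u,z \right)} = \left(-11 + z\right) \left(5 + u\right)$ ($q{\left(u,z \right)} = \left(5 + u\right) \left(-11 + z\right) = \left(-11 + z\right) \left(5 + u\right)$)
$q{\left(F,8 \right)} \left(s{\left(-18,23 \right)} - 248\right) = \left(-55 - 132 + 5 \cdot 8 + 12 \cdot 8\right) \left(23 - 248\right) = \left(-55 - 132 + 40 + 96\right) \left(-225\right) = \left(-51\right) \left(-225\right) = 11475$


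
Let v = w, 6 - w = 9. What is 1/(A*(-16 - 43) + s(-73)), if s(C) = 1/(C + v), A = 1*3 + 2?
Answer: -76/22421 ≈ -0.0033897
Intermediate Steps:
w = -3 (w = 6 - 1*9 = 6 - 9 = -3)
A = 5 (A = 3 + 2 = 5)
v = -3
s(C) = 1/(-3 + C) (s(C) = 1/(C - 3) = 1/(-3 + C))
1/(A*(-16 - 43) + s(-73)) = 1/(5*(-16 - 43) + 1/(-3 - 73)) = 1/(5*(-59) + 1/(-76)) = 1/(-295 - 1/76) = 1/(-22421/76) = -76/22421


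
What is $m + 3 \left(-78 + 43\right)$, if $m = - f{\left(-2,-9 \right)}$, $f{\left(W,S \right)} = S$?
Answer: $-96$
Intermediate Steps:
$m = 9$ ($m = \left(-1\right) \left(-9\right) = 9$)
$m + 3 \left(-78 + 43\right) = 9 + 3 \left(-78 + 43\right) = 9 + 3 \left(-35\right) = 9 - 105 = -96$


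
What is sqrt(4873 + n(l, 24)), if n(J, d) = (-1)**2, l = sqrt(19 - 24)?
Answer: sqrt(4874) ≈ 69.814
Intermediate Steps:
l = I*sqrt(5) (l = sqrt(-5) = I*sqrt(5) ≈ 2.2361*I)
n(J, d) = 1
sqrt(4873 + n(l, 24)) = sqrt(4873 + 1) = sqrt(4874)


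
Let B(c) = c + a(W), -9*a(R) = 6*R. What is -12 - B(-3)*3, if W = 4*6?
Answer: 45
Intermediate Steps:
W = 24
a(R) = -2*R/3
B(c) = -16 + c (B(c) = c - ⅔*24 = c - 16 = -16 + c)
-12 - B(-3)*3 = -12 - (-16 - 3)*3 = -12 - 1*(-19)*3 = -12 + 19*3 = -12 + 57 = 45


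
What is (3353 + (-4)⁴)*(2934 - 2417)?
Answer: 1865853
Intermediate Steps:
(3353 + (-4)⁴)*(2934 - 2417) = (3353 + 256)*517 = 3609*517 = 1865853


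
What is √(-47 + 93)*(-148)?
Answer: -148*√46 ≈ -1003.8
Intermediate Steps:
√(-47 + 93)*(-148) = √46*(-148) = -148*√46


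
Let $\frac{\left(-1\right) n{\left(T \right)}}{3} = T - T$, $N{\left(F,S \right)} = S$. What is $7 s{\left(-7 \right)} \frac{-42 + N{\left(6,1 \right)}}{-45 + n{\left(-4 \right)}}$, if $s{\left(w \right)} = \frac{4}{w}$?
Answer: $- \frac{164}{45} \approx -3.6444$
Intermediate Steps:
$n{\left(T \right)} = 0$ ($n{\left(T \right)} = - 3 \left(T - T\right) = \left(-3\right) 0 = 0$)
$7 s{\left(-7 \right)} \frac{-42 + N{\left(6,1 \right)}}{-45 + n{\left(-4 \right)}} = 7 \frac{4}{-7} \frac{-42 + 1}{-45 + 0} = 7 \cdot 4 \left(- \frac{1}{7}\right) \left(- \frac{41}{-45}\right) = 7 \left(- \frac{4}{7}\right) \left(\left(-41\right) \left(- \frac{1}{45}\right)\right) = \left(-4\right) \frac{41}{45} = - \frac{164}{45}$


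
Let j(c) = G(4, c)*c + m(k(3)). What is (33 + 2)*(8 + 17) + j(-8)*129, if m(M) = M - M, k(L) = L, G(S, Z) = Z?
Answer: 9131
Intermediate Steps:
m(M) = 0
j(c) = c² (j(c) = c*c + 0 = c² + 0 = c²)
(33 + 2)*(8 + 17) + j(-8)*129 = (33 + 2)*(8 + 17) + (-8)²*129 = 35*25 + 64*129 = 875 + 8256 = 9131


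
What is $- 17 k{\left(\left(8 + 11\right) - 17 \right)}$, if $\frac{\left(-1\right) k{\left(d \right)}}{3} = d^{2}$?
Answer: $204$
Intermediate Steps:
$k{\left(d \right)} = - 3 d^{2}$
$- 17 k{\left(\left(8 + 11\right) - 17 \right)} = - 17 \left(- 3 \left(\left(8 + 11\right) - 17\right)^{2}\right) = - 17 \left(- 3 \left(19 - 17\right)^{2}\right) = - 17 \left(- 3 \cdot 2^{2}\right) = - 17 \left(\left(-3\right) 4\right) = \left(-17\right) \left(-12\right) = 204$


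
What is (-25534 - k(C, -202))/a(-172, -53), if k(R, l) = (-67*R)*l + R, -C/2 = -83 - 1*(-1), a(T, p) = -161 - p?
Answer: 1122637/54 ≈ 20790.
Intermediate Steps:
C = 164 (C = -2*(-83 - 1*(-1)) = -2*(-83 + 1) = -2*(-82) = 164)
k(R, l) = R - 67*R*l (k(R, l) = -67*R*l + R = R - 67*R*l)
(-25534 - k(C, -202))/a(-172, -53) = (-25534 - 164*(1 - 67*(-202)))/(-161 - 1*(-53)) = (-25534 - 164*(1 + 13534))/(-161 + 53) = (-25534 - 164*13535)/(-108) = (-25534 - 1*2219740)*(-1/108) = (-25534 - 2219740)*(-1/108) = -2245274*(-1/108) = 1122637/54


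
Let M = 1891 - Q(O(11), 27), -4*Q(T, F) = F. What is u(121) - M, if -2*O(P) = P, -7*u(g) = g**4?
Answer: -857488661/28 ≈ -3.0625e+7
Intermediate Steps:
u(g) = -g**4/7
O(P) = -P/2
Q(T, F) = -F/4
M = 7591/4 (M = 1891 - (-1)*27/4 = 1891 - 1*(-27/4) = 1891 + 27/4 = 7591/4 ≈ 1897.8)
u(121) - M = -1/7*121**4 - 1*7591/4 = -1/7*214358881 - 7591/4 = -214358881/7 - 7591/4 = -857488661/28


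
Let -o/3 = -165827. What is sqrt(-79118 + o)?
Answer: sqrt(418363) ≈ 646.81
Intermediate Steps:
o = 497481 (o = -3*(-165827) = 497481)
sqrt(-79118 + o) = sqrt(-79118 + 497481) = sqrt(418363)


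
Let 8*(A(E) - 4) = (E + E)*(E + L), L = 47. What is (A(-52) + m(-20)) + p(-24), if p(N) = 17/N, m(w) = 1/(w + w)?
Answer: 1024/15 ≈ 68.267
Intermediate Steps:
A(E) = 4 + E*(47 + E)/4 (A(E) = 4 + ((E + E)*(E + 47))/8 = 4 + ((2*E)*(47 + E))/8 = 4 + (2*E*(47 + E))/8 = 4 + E*(47 + E)/4)
m(w) = 1/(2*w)
(A(-52) + m(-20)) + p(-24) = ((4 + (¼)*(-52)² + (47/4)*(-52)) + (½)/(-20)) + 17/(-24) = ((4 + (¼)*2704 - 611) + (½)*(-1/20)) + 17*(-1/24) = ((4 + 676 - 611) - 1/40) - 17/24 = (69 - 1/40) - 17/24 = 2759/40 - 17/24 = 1024/15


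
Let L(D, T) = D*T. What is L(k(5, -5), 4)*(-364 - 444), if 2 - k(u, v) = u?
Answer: 9696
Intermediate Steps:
k(u, v) = 2 - u
L(k(5, -5), 4)*(-364 - 444) = ((2 - 1*5)*4)*(-364 - 444) = ((2 - 5)*4)*(-808) = -3*4*(-808) = -12*(-808) = 9696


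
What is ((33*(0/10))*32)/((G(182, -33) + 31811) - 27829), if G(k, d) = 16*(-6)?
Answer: 0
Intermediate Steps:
G(k, d) = -96
((33*(0/10))*32)/((G(182, -33) + 31811) - 27829) = ((33*(0/10))*32)/((-96 + 31811) - 27829) = ((33*(0*(1/10)))*32)/(31715 - 27829) = ((33*0)*32)/3886 = (0*32)*(1/3886) = 0*(1/3886) = 0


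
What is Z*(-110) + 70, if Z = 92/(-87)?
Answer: 16210/87 ≈ 186.32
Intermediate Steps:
Z = -92/87 (Z = 92*(-1/87) = -92/87 ≈ -1.0575)
Z*(-110) + 70 = -92/87*(-110) + 70 = 10120/87 + 70 = 16210/87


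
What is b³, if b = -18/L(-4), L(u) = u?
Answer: 729/8 ≈ 91.125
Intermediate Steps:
b = 9/2 (b = -18/(-4) = -18*(-¼) = 9/2 ≈ 4.5000)
b³ = (9/2)³ = 729/8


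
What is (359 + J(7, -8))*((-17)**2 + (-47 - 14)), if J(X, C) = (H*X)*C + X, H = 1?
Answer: 70680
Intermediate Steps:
J(X, C) = X + C*X (J(X, C) = (1*X)*C + X = X*C + X = C*X + X = X + C*X)
(359 + J(7, -8))*((-17)**2 + (-47 - 14)) = (359 + 7*(1 - 8))*((-17)**2 + (-47 - 14)) = (359 + 7*(-7))*(289 - 61) = (359 - 49)*228 = 310*228 = 70680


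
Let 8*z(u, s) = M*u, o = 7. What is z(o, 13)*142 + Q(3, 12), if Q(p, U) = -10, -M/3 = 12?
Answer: -4483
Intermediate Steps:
M = -36 (M = -3*12 = -36)
z(u, s) = -9*u/2 (z(u, s) = (-36*u)/8 = -9*u/2)
z(o, 13)*142 + Q(3, 12) = -9/2*7*142 - 10 = -63/2*142 - 10 = -4473 - 10 = -4483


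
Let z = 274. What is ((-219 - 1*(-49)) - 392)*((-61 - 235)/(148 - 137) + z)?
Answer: -1527516/11 ≈ -1.3887e+5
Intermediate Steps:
((-219 - 1*(-49)) - 392)*((-61 - 235)/(148 - 137) + z) = ((-219 - 1*(-49)) - 392)*((-61 - 235)/(148 - 137) + 274) = ((-219 + 49) - 392)*(-296/11 + 274) = (-170 - 392)*(-296*1/11 + 274) = -562*(-296/11 + 274) = -562*2718/11 = -1527516/11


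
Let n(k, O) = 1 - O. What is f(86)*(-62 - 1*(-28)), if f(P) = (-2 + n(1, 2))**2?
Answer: -306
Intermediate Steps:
f(P) = 9 (f(P) = (-2 + (1 - 1*2))**2 = (-2 + (1 - 2))**2 = (-2 - 1)**2 = (-3)**2 = 9)
f(86)*(-62 - 1*(-28)) = 9*(-62 - 1*(-28)) = 9*(-62 + 28) = 9*(-34) = -306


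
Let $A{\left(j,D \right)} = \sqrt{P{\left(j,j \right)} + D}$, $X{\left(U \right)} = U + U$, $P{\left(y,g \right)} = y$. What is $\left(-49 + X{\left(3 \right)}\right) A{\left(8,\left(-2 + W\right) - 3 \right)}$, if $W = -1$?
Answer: $- 43 \sqrt{2} \approx -60.811$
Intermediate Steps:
$X{\left(U \right)} = 2 U$
$A{\left(j,D \right)} = \sqrt{D + j}$ ($A{\left(j,D \right)} = \sqrt{j + D} = \sqrt{D + j}$)
$\left(-49 + X{\left(3 \right)}\right) A{\left(8,\left(-2 + W\right) - 3 \right)} = \left(-49 + 2 \cdot 3\right) \sqrt{\left(\left(-2 - 1\right) - 3\right) + 8} = \left(-49 + 6\right) \sqrt{\left(-3 - 3\right) + 8} = - 43 \sqrt{-6 + 8} = - 43 \sqrt{2}$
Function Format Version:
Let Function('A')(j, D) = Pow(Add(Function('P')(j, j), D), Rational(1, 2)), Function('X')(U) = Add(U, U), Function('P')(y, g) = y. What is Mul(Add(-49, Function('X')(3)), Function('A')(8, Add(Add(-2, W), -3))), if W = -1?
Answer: Mul(-43, Pow(2, Rational(1, 2))) ≈ -60.811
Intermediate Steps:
Function('X')(U) = Mul(2, U)
Function('A')(j, D) = Pow(Add(D, j), Rational(1, 2)) (Function('A')(j, D) = Pow(Add(j, D), Rational(1, 2)) = Pow(Add(D, j), Rational(1, 2)))
Mul(Add(-49, Function('X')(3)), Function('A')(8, Add(Add(-2, W), -3))) = Mul(Add(-49, Mul(2, 3)), Pow(Add(Add(Add(-2, -1), -3), 8), Rational(1, 2))) = Mul(Add(-49, 6), Pow(Add(Add(-3, -3), 8), Rational(1, 2))) = Mul(-43, Pow(Add(-6, 8), Rational(1, 2))) = Mul(-43, Pow(2, Rational(1, 2)))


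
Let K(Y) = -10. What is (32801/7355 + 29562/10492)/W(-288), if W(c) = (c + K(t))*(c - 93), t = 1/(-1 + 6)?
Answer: 280788301/4380787659540 ≈ 6.4095e-5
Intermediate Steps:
t = ⅕ (t = 1/5 = ⅕ ≈ 0.20000)
W(c) = (-93 + c)*(-10 + c) (W(c) = (c - 10)*(c - 93) = (-10 + c)*(-93 + c) = (-93 + c)*(-10 + c))
(32801/7355 + 29562/10492)/W(-288) = (32801/7355 + 29562/10492)/(930 + (-288)² - 103*(-288)) = (32801*(1/7355) + 29562*(1/10492))/(930 + 82944 + 29664) = (32801/7355 + 14781/5246)/113538 = (280788301/38584330)*(1/113538) = 280788301/4380787659540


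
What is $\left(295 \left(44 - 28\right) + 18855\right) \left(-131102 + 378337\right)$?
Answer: $5828565125$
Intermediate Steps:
$\left(295 \left(44 - 28\right) + 18855\right) \left(-131102 + 378337\right) = \left(295 \cdot 16 + 18855\right) 247235 = \left(4720 + 18855\right) 247235 = 23575 \cdot 247235 = 5828565125$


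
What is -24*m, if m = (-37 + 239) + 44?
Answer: -5904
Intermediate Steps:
m = 246 (m = 202 + 44 = 246)
-24*m = -24*246 = -5904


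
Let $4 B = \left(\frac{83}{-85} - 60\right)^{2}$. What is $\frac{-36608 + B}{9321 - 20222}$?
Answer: $\frac{1031107711}{315038900} \approx 3.273$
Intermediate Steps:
$B = \frac{26863489}{28900}$ ($B = \frac{\left(\frac{83}{-85} - 60\right)^{2}}{4} = \frac{\left(83 \left(- \frac{1}{85}\right) - 60\right)^{2}}{4} = \frac{\left(- \frac{83}{85} - 60\right)^{2}}{4} = \frac{\left(- \frac{5183}{85}\right)^{2}}{4} = \frac{1}{4} \cdot \frac{26863489}{7225} = \frac{26863489}{28900} \approx 929.53$)
$\frac{-36608 + B}{9321 - 20222} = \frac{-36608 + \frac{26863489}{28900}}{9321 - 20222} = - \frac{1031107711}{28900 \left(-10901\right)} = \left(- \frac{1031107711}{28900}\right) \left(- \frac{1}{10901}\right) = \frac{1031107711}{315038900}$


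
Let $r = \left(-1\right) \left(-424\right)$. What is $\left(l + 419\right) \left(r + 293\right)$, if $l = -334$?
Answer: $60945$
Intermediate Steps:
$r = 424$
$\left(l + 419\right) \left(r + 293\right) = \left(-334 + 419\right) \left(424 + 293\right) = 85 \cdot 717 = 60945$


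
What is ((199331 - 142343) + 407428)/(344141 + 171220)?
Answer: 20192/22407 ≈ 0.90115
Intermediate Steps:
((199331 - 142343) + 407428)/(344141 + 171220) = (56988 + 407428)/515361 = 464416*(1/515361) = 20192/22407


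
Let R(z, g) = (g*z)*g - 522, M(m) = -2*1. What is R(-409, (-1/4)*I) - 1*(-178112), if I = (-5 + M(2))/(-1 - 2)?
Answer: 25552919/144 ≈ 1.7745e+5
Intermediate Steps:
M(m) = -2
I = 7/3 (I = (-5 - 2)/(-1 - 2) = -7/(-3) = -7*(-⅓) = 7/3 ≈ 2.3333)
R(z, g) = -522 + z*g² (R(z, g) = z*g² - 522 = -522 + z*g²)
R(-409, (-1/4)*I) - 1*(-178112) = (-522 - 409*((-1/4)*(7/3))²) - 1*(-178112) = (-522 - 409*(((¼)*(-1))*(7/3))²) + 178112 = (-522 - 409*(-¼*7/3)²) + 178112 = (-522 - 409*(-7/12)²) + 178112 = (-522 - 409*49/144) + 178112 = (-522 - 20041/144) + 178112 = -95209/144 + 178112 = 25552919/144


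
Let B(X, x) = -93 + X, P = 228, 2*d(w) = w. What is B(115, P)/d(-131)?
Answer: -44/131 ≈ -0.33588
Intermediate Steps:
d(w) = w/2
B(115, P)/d(-131) = (-93 + 115)/(((½)*(-131))) = 22/(-131/2) = 22*(-2/131) = -44/131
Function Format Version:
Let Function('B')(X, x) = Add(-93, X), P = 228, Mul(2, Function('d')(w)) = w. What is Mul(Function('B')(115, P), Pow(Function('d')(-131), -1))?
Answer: Rational(-44, 131) ≈ -0.33588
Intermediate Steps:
Function('d')(w) = Mul(Rational(1, 2), w)
Mul(Function('B')(115, P), Pow(Function('d')(-131), -1)) = Mul(Add(-93, 115), Pow(Mul(Rational(1, 2), -131), -1)) = Mul(22, Pow(Rational(-131, 2), -1)) = Mul(22, Rational(-2, 131)) = Rational(-44, 131)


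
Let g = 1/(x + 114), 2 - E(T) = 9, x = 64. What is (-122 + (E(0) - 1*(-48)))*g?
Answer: -81/178 ≈ -0.45506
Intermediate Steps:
E(T) = -7 (E(T) = 2 - 1*9 = 2 - 9 = -7)
g = 1/178 (g = 1/(64 + 114) = 1/178 ≈ 0.0056180)
(-122 + (E(0) - 1*(-48)))*g = (-122 + (-7 - 1*(-48)))*(1/178) = (-122 + (-7 + 48))*(1/178) = (-122 + 41)*(1/178) = -81*1/178 = -81/178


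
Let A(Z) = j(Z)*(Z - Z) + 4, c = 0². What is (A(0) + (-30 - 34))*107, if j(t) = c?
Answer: -6420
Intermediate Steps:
c = 0
j(t) = 0
A(Z) = 4 (A(Z) = 0*(Z - Z) + 4 = 0*0 + 4 = 0 + 4 = 4)
(A(0) + (-30 - 34))*107 = (4 + (-30 - 34))*107 = (4 - 64)*107 = -60*107 = -6420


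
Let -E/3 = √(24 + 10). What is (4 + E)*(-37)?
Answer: -148 + 111*√34 ≈ 499.24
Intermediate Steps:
E = -3*√34 (E = -3*√(24 + 10) = -3*√34 ≈ -17.493)
(4 + E)*(-37) = (4 - 3*√34)*(-37) = -148 + 111*√34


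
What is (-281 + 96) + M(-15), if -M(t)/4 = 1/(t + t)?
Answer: -2773/15 ≈ -184.87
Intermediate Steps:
M(t) = -2/t (M(t) = -4/(t + t) = -4*1/(2*t) = -2/t)
(-281 + 96) + M(-15) = (-281 + 96) - 2/(-15) = -185 - 2*(-1/15) = -185 + 2/15 = -2773/15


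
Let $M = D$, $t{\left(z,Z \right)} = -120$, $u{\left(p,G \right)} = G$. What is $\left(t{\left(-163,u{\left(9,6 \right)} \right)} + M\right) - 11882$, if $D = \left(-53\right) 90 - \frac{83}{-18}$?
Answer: $- \frac{301813}{18} \approx -16767.0$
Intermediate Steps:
$D = - \frac{85777}{18}$ ($D = -4770 - - \frac{83}{18} = -4770 + \frac{83}{18} = - \frac{85777}{18} \approx -4765.4$)
$M = - \frac{85777}{18} \approx -4765.4$
$\left(t{\left(-163,u{\left(9,6 \right)} \right)} + M\right) - 11882 = \left(-120 - \frac{85777}{18}\right) - 11882 = - \frac{87937}{18} - 11882 = - \frac{301813}{18}$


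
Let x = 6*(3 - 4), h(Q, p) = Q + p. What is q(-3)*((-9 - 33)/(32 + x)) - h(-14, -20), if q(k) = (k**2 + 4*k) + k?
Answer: 568/13 ≈ 43.692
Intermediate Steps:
x = -6 (x = 6*(-1) = -6)
q(k) = k**2 + 5*k
q(-3)*((-9 - 33)/(32 + x)) - h(-14, -20) = (-3*(5 - 3))*((-9 - 33)/(32 - 6)) - (-14 - 20) = (-3*2)*(-42/26) - 1*(-34) = -(-252)/26 + 34 = -6*(-21/13) + 34 = 126/13 + 34 = 568/13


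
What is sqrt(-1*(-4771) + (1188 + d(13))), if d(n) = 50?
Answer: sqrt(6009) ≈ 77.518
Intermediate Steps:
sqrt(-1*(-4771) + (1188 + d(13))) = sqrt(-1*(-4771) + (1188 + 50)) = sqrt(4771 + 1238) = sqrt(6009)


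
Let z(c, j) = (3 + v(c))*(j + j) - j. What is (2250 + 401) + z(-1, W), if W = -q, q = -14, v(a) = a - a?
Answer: 2721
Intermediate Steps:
v(a) = 0
W = 14 (W = -1*(-14) = 14)
z(c, j) = 5*j (z(c, j) = (3 + 0)*(j + j) - j = 3*(2*j) - j = 6*j - j = 5*j)
(2250 + 401) + z(-1, W) = (2250 + 401) + 5*14 = 2651 + 70 = 2721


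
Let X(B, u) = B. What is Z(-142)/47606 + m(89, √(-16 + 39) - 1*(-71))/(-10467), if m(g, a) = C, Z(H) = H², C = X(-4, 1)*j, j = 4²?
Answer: 107051686/249146001 ≈ 0.42967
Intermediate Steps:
j = 16
C = -64 (C = -4*16 = -64)
m(g, a) = -64
Z(-142)/47606 + m(89, √(-16 + 39) - 1*(-71))/(-10467) = (-142)²/47606 - 64/(-10467) = 20164*(1/47606) - 64*(-1/10467) = 10082/23803 + 64/10467 = 107051686/249146001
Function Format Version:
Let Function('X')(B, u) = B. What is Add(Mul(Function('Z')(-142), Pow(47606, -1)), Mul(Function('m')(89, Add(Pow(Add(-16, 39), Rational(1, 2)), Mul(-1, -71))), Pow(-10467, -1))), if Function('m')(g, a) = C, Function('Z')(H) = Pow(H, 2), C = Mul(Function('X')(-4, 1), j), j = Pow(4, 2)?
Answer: Rational(107051686, 249146001) ≈ 0.42967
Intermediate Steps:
j = 16
C = -64 (C = Mul(-4, 16) = -64)
Function('m')(g, a) = -64
Add(Mul(Function('Z')(-142), Pow(47606, -1)), Mul(Function('m')(89, Add(Pow(Add(-16, 39), Rational(1, 2)), Mul(-1, -71))), Pow(-10467, -1))) = Add(Mul(Pow(-142, 2), Pow(47606, -1)), Mul(-64, Pow(-10467, -1))) = Add(Mul(20164, Rational(1, 47606)), Mul(-64, Rational(-1, 10467))) = Add(Rational(10082, 23803), Rational(64, 10467)) = Rational(107051686, 249146001)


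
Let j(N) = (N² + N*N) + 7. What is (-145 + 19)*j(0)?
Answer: -882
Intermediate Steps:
j(N) = 7 + 2*N² (j(N) = (N² + N²) + 7 = 2*N² + 7 = 7 + 2*N²)
(-145 + 19)*j(0) = (-145 + 19)*(7 + 2*0²) = -126*(7 + 2*0) = -126*(7 + 0) = -126*7 = -882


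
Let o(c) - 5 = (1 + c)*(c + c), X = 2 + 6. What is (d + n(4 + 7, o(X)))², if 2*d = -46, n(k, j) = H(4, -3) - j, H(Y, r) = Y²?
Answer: 24336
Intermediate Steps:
X = 8
o(c) = 5 + 2*c*(1 + c) (o(c) = 5 + (1 + c)*(c + c) = 5 + (1 + c)*(2*c) = 5 + 2*c*(1 + c))
n(k, j) = 16 - j (n(k, j) = 4² - j = 16 - j)
d = -23 (d = (½)*(-46) = -23)
(d + n(4 + 7, o(X)))² = (-23 + (16 - (5 + 2*8 + 2*8²)))² = (-23 + (16 - (5 + 16 + 2*64)))² = (-23 + (16 - (5 + 16 + 128)))² = (-23 + (16 - 1*149))² = (-23 + (16 - 149))² = (-23 - 133)² = (-156)² = 24336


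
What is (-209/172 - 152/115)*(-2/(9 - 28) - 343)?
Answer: 3441223/3956 ≈ 869.87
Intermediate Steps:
(-209/172 - 152/115)*(-2/(9 - 28) - 343) = (-209*1/172 - 152*1/115)*(-2/(-19) - 343) = (-209/172 - 152/115)*(-2*(-1/19) - 343) = -50179*(2/19 - 343)/19780 = -50179/19780*(-6515/19) = 3441223/3956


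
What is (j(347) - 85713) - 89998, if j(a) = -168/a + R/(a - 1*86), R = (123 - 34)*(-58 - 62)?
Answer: -5305789315/30189 ≈ -1.7575e+5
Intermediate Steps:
R = -10680 (R = 89*(-120) = -10680)
j(a) = -10680/(-86 + a) - 168/a (j(a) = -168/a - 10680/(a - 1*86) = -168/a - 10680/(a - 86) = -168/a - 10680/(-86 + a) = -10680/(-86 + a) - 168/a)
(j(347) - 85713) - 89998 = (48*(301 - 226*347)/(347*(-86 + 347)) - 85713) - 89998 = (48*(1/347)*(301 - 78422)/261 - 85713) - 89998 = (48*(1/347)*(1/261)*(-78121) - 85713) - 89998 = (-1249936/30189 - 85713) - 89998 = -2588839693/30189 - 89998 = -5305789315/30189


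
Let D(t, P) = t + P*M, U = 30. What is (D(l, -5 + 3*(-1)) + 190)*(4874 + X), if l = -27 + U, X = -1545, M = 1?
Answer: 615865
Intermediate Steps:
l = 3 (l = -27 + 30 = 3)
D(t, P) = P + t (D(t, P) = t + P*1 = t + P = P + t)
(D(l, -5 + 3*(-1)) + 190)*(4874 + X) = (((-5 + 3*(-1)) + 3) + 190)*(4874 - 1545) = (((-5 - 3) + 3) + 190)*3329 = ((-8 + 3) + 190)*3329 = (-5 + 190)*3329 = 185*3329 = 615865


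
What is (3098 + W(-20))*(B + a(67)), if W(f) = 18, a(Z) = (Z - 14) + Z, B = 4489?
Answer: 14361644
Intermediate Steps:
a(Z) = -14 + 2*Z (a(Z) = (-14 + Z) + Z = -14 + 2*Z)
(3098 + W(-20))*(B + a(67)) = (3098 + 18)*(4489 + (-14 + 2*67)) = 3116*(4489 + (-14 + 134)) = 3116*(4489 + 120) = 3116*4609 = 14361644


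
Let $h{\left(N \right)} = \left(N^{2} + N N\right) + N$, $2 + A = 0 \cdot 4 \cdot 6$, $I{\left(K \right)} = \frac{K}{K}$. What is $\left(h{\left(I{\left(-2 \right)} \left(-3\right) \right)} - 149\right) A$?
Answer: $268$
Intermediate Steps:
$I{\left(K \right)} = 1$
$A = -2$ ($A = -2 + 0 \cdot 4 \cdot 6 = -2 + 0 \cdot 6 = -2 + 0 = -2$)
$h{\left(N \right)} = N + 2 N^{2}$ ($h{\left(N \right)} = \left(N^{2} + N^{2}\right) + N = 2 N^{2} + N = N + 2 N^{2}$)
$\left(h{\left(I{\left(-2 \right)} \left(-3\right) \right)} - 149\right) A = \left(1 \left(-3\right) \left(1 + 2 \cdot 1 \left(-3\right)\right) - 149\right) \left(-2\right) = \left(- 3 \left(1 + 2 \left(-3\right)\right) - 149\right) \left(-2\right) = \left(- 3 \left(1 - 6\right) - 149\right) \left(-2\right) = \left(\left(-3\right) \left(-5\right) - 149\right) \left(-2\right) = \left(15 - 149\right) \left(-2\right) = \left(-134\right) \left(-2\right) = 268$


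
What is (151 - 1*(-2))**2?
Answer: 23409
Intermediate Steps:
(151 - 1*(-2))**2 = (151 + 2)**2 = 153**2 = 23409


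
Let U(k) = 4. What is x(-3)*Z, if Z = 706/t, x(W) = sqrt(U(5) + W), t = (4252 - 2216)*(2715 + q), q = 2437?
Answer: 353/5244736 ≈ 6.7306e-5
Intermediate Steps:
t = 10489472 (t = (4252 - 2216)*(2715 + 2437) = 2036*5152 = 10489472)
x(W) = sqrt(4 + W)
Z = 353/5244736 (Z = 706/10489472 = 706*(1/10489472) = 353/5244736 ≈ 6.7306e-5)
x(-3)*Z = sqrt(4 - 3)*(353/5244736) = sqrt(1)*(353/5244736) = 1*(353/5244736) = 353/5244736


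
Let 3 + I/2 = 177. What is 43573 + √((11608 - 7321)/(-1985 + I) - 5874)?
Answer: 43573 + 5*I*√629919237/1637 ≈ 43573.0 + 76.659*I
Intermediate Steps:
I = 348 (I = -6 + 2*177 = -6 + 354 = 348)
43573 + √((11608 - 7321)/(-1985 + I) - 5874) = 43573 + √((11608 - 7321)/(-1985 + 348) - 5874) = 43573 + √(4287/(-1637) - 5874) = 43573 + √(4287*(-1/1637) - 5874) = 43573 + √(-4287/1637 - 5874) = 43573 + √(-9620025/1637) = 43573 + 5*I*√629919237/1637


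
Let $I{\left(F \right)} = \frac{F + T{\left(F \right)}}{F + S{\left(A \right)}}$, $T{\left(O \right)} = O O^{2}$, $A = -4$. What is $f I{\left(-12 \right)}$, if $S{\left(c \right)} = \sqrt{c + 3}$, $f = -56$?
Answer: $-8064 - 672 i \approx -8064.0 - 672.0 i$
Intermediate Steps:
$T{\left(O \right)} = O^{3}$
$S{\left(c \right)} = \sqrt{3 + c}$
$I{\left(F \right)} = \frac{F + F^{3}}{i + F}$ ($I{\left(F \right)} = \frac{F + F^{3}}{F + \sqrt{3 - 4}} = \frac{F + F^{3}}{F + \sqrt{-1}} = \frac{F + F^{3}}{F + i} = \frac{F + F^{3}}{i + F}$)
$f I{\left(-12 \right)} = - 56 \left(- 12 \left(-12 - i\right)\right) = - 56 \left(144 + 12 i\right) = -8064 - 672 i$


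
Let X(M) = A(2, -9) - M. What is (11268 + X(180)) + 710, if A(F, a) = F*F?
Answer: 11802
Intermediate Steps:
A(F, a) = F²
X(M) = 4 - M (X(M) = 2² - M = 4 - M)
(11268 + X(180)) + 710 = (11268 + (4 - 1*180)) + 710 = (11268 + (4 - 180)) + 710 = (11268 - 176) + 710 = 11092 + 710 = 11802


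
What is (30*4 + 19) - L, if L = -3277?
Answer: 3416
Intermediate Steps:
(30*4 + 19) - L = (30*4 + 19) - 1*(-3277) = (120 + 19) + 3277 = 139 + 3277 = 3416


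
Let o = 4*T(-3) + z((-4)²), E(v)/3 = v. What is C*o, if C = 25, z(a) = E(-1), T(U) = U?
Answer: -375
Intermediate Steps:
E(v) = 3*v
z(a) = -3 (z(a) = 3*(-1) = -3)
o = -15 (o = 4*(-3) - 3 = -12 - 3 = -15)
C*o = 25*(-15) = -375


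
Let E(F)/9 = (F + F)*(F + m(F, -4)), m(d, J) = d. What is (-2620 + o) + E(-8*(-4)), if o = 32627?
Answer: 66871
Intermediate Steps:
E(F) = 36*F² (E(F) = 9*((F + F)*(F + F)) = 9*((2*F)*(2*F)) = 9*(4*F²) = 36*F²)
(-2620 + o) + E(-8*(-4)) = (-2620 + 32627) + 36*(-8*(-4))² = 30007 + 36*32² = 30007 + 36*1024 = 30007 + 36864 = 66871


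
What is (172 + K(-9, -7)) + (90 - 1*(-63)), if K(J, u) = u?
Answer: 318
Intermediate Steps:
(172 + K(-9, -7)) + (90 - 1*(-63)) = (172 - 7) + (90 - 1*(-63)) = 165 + (90 + 63) = 165 + 153 = 318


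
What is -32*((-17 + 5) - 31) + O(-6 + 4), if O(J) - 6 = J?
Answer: 1380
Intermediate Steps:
O(J) = 6 + J
-32*((-17 + 5) - 31) + O(-6 + 4) = -32*((-17 + 5) - 31) + (6 + (-6 + 4)) = -32*(-12 - 31) + (6 - 2) = -32*(-43) + 4 = 1376 + 4 = 1380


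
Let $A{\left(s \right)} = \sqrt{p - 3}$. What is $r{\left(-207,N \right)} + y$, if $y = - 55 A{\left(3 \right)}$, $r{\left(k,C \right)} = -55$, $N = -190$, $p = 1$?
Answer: $-55 - 55 i \sqrt{2} \approx -55.0 - 77.782 i$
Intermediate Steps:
$A{\left(s \right)} = i \sqrt{2}$ ($A{\left(s \right)} = \sqrt{1 - 3} = \sqrt{-2} = i \sqrt{2}$)
$y = - 55 i \sqrt{2} \approx - 77.782 i$
$r{\left(-207,N \right)} + y = -55 - 55 i \sqrt{2}$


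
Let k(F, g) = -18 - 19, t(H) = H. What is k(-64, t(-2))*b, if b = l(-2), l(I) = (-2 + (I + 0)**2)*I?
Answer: 148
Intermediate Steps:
l(I) = I*(-2 + I**2) (l(I) = (-2 + I**2)*I = I*(-2 + I**2))
b = -4 (b = -2*(-2 + (-2)**2) = -2*(-2 + 4) = -2*2 = -4)
k(F, g) = -37
k(-64, t(-2))*b = -37*(-4) = 148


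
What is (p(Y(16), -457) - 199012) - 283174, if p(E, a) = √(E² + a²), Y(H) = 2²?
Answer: -482186 + √208865 ≈ -4.8173e+5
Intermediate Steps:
Y(H) = 4
(p(Y(16), -457) - 199012) - 283174 = (√(4² + (-457)²) - 199012) - 283174 = (√(16 + 208849) - 199012) - 283174 = (√208865 - 199012) - 283174 = (-199012 + √208865) - 283174 = -482186 + √208865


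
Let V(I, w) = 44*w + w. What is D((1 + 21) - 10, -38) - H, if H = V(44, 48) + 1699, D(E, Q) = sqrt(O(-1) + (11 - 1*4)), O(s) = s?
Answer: -3859 + sqrt(6) ≈ -3856.6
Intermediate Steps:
V(I, w) = 45*w
D(E, Q) = sqrt(6) (D(E, Q) = sqrt(-1 + (11 - 1*4)) = sqrt(-1 + (11 - 4)) = sqrt(-1 + 7) = sqrt(6))
H = 3859 (H = 45*48 + 1699 = 2160 + 1699 = 3859)
D((1 + 21) - 10, -38) - H = sqrt(6) - 1*3859 = sqrt(6) - 3859 = -3859 + sqrt(6)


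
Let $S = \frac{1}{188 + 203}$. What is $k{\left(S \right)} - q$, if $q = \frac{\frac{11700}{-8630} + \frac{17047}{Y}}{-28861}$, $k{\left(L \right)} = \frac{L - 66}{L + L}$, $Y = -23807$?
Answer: $- \frac{15301383790680807}{1185923945402} \approx -12903.0$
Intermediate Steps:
$S = \frac{1}{391} \approx 0.0025575$
$k{\left(L \right)} = \frac{-66 + L}{2 L}$
$q = \frac{42565751}{592961972701}$ ($q = \frac{\frac{11700}{-8630} + \frac{17047}{-23807}}{-28861} = \left(11700 \left(- \frac{1}{8630}\right) + 17047 \left(- \frac{1}{23807}\right)\right) \left(- \frac{1}{28861}\right) = \left(- \frac{1170}{863} - \frac{17047}{23807}\right) \left(- \frac{1}{28861}\right) = \left(- \frac{42565751}{20545441}\right) \left(- \frac{1}{28861}\right) = \frac{42565751}{592961972701} \approx 7.1785 \cdot 10^{-5}$)
$k{\left(S \right)} - q = \frac{\frac{1}{\frac{1}{391}} \left(-66 + \frac{1}{391}\right)}{2} - \frac{42565751}{592961972701} = \frac{1}{2} \cdot 391 \left(- \frac{25805}{391}\right) - \frac{42565751}{592961972701} = - \frac{25805}{2} - \frac{42565751}{592961972701} = - \frac{15301383790680807}{1185923945402}$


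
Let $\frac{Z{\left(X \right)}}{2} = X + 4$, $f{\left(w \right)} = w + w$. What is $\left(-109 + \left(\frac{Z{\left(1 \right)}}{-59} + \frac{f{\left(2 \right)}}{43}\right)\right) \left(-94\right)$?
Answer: $\frac{26012338}{2537} \approx 10253.0$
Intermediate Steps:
$f{\left(w \right)} = 2 w$
$Z{\left(X \right)} = 8 + 2 X$ ($Z{\left(X \right)} = 2 \left(X + 4\right) = 2 \left(4 + X\right) = 8 + 2 X$)
$\left(-109 + \left(\frac{Z{\left(1 \right)}}{-59} + \frac{f{\left(2 \right)}}{43}\right)\right) \left(-94\right) = \left(-109 + \left(\frac{8 + 2 \cdot 1}{-59} + \frac{2 \cdot 2}{43}\right)\right) \left(-94\right) = \left(-109 + \left(\left(8 + 2\right) \left(- \frac{1}{59}\right) + 4 \cdot \frac{1}{43}\right)\right) \left(-94\right) = \left(-109 + \left(10 \left(- \frac{1}{59}\right) + \frac{4}{43}\right)\right) \left(-94\right) = \left(-109 + \left(- \frac{10}{59} + \frac{4}{43}\right)\right) \left(-94\right) = \left(-109 - \frac{194}{2537}\right) \left(-94\right) = \left(- \frac{276727}{2537}\right) \left(-94\right) = \frac{26012338}{2537}$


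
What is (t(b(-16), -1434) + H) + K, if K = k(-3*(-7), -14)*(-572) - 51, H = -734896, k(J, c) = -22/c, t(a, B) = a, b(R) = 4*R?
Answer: -5151369/7 ≈ -7.3591e+5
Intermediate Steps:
K = -6649/7 (K = -22/(-14)*(-572) - 51 = -22*(-1/14)*(-572) - 51 = (11/7)*(-572) - 51 = -6292/7 - 51 = -6649/7 ≈ -949.86)
(t(b(-16), -1434) + H) + K = (4*(-16) - 734896) - 6649/7 = (-64 - 734896) - 6649/7 = -734960 - 6649/7 = -5151369/7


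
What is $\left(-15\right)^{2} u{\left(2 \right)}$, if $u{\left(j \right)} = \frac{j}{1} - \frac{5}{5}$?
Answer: $225$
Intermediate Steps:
$u{\left(j \right)} = -1 + j$ ($u{\left(j \right)} = j 1 - 1 = j - 1 = -1 + j$)
$\left(-15\right)^{2} u{\left(2 \right)} = \left(-15\right)^{2} \left(-1 + 2\right) = 225 \cdot 1 = 225$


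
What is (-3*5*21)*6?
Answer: -1890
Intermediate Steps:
(-3*5*21)*6 = -15*21*6 = -315*6 = -1890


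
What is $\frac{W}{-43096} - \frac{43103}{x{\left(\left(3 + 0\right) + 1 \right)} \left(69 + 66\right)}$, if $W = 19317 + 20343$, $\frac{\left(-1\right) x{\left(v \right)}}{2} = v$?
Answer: $\frac{226841761}{5817960} \approx 38.99$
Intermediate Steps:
$x{\left(v \right)} = - 2 v$
$W = 39660$
$\frac{W}{-43096} - \frac{43103}{x{\left(\left(3 + 0\right) + 1 \right)} \left(69 + 66\right)} = \frac{39660}{-43096} - \frac{43103}{- 2 \left(\left(3 + 0\right) + 1\right) \left(69 + 66\right)} = 39660 \left(- \frac{1}{43096}\right) - \frac{43103}{- 2 \left(3 + 1\right) 135} = - \frac{9915}{10774} - \frac{43103}{\left(-2\right) 4 \cdot 135} = - \frac{9915}{10774} - \frac{43103}{\left(-8\right) 135} = - \frac{9915}{10774} - \frac{43103}{-1080} = - \frac{9915}{10774} - - \frac{43103}{1080} = - \frac{9915}{10774} + \frac{43103}{1080} = \frac{226841761}{5817960}$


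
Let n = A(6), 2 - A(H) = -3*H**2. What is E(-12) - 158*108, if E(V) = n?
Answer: -16954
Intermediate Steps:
A(H) = 2 + 3*H**2 (A(H) = 2 - (-3)*H**2 = 2 + 3*H**2)
n = 110 (n = 2 + 3*6**2 = 2 + 3*36 = 2 + 108 = 110)
E(V) = 110
E(-12) - 158*108 = 110 - 158*108 = 110 - 17064 = -16954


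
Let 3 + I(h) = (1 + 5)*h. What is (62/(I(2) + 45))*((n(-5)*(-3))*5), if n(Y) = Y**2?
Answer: -3875/9 ≈ -430.56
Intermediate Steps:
I(h) = -3 + 6*h (I(h) = -3 + (1 + 5)*h = -3 + 6*h)
(62/(I(2) + 45))*((n(-5)*(-3))*5) = (62/((-3 + 6*2) + 45))*(((-5)**2*(-3))*5) = (62/((-3 + 12) + 45))*((25*(-3))*5) = (62/(9 + 45))*(-75*5) = (62/54)*(-375) = ((1/54)*62)*(-375) = (31/27)*(-375) = -3875/9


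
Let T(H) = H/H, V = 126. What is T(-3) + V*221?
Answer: 27847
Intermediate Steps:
T(H) = 1
T(-3) + V*221 = 1 + 126*221 = 1 + 27846 = 27847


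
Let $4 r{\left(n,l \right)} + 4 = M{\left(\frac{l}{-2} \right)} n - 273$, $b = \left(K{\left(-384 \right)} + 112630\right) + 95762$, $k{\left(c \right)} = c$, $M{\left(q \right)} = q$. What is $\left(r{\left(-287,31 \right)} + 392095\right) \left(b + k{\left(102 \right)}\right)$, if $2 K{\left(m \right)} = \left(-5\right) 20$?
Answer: $\frac{163894462433}{2} \approx 8.1947 \cdot 10^{10}$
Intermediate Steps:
$K{\left(m \right)} = -50$ ($K{\left(m \right)} = \frac{\left(-5\right) 20}{2} = \frac{1}{2} \left(-100\right) = -50$)
$b = 208342$ ($b = \left(-50 + 112630\right) + 95762 = 112580 + 95762 = 208342$)
$r{\left(n,l \right)} = - \frac{277}{4} - \frac{l n}{8}$ ($r{\left(n,l \right)} = -1 + \frac{\frac{l}{-2} n - 273}{4} = -1 + \frac{l \left(- \frac{1}{2}\right) n - 273}{4} = -1 + \frac{- \frac{l}{2} n - 273}{4} = -1 + \frac{- \frac{l n}{2} - 273}{4} = -1 + \frac{-273 - \frac{l n}{2}}{4} = -1 - \left(\frac{273}{4} + \frac{l n}{8}\right) = - \frac{277}{4} - \frac{l n}{8}$)
$\left(r{\left(-287,31 \right)} + 392095\right) \left(b + k{\left(102 \right)}\right) = \left(\left(- \frac{277}{4} - \frac{31}{8} \left(-287\right)\right) + 392095\right) \left(208342 + 102\right) = \left(\left(- \frac{277}{4} + \frac{8897}{8}\right) + 392095\right) 208444 = \left(\frac{8343}{8} + 392095\right) 208444 = \frac{3145103}{8} \cdot 208444 = \frac{163894462433}{2}$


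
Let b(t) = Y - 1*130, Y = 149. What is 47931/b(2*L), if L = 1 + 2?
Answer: 47931/19 ≈ 2522.7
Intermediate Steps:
L = 3
b(t) = 19 (b(t) = 149 - 1*130 = 149 - 130 = 19)
47931/b(2*L) = 47931/19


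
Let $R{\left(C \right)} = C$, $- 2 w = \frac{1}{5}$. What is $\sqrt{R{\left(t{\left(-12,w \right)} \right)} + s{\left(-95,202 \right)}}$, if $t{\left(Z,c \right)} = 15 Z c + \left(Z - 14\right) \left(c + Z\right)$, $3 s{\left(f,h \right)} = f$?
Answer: $\frac{\sqrt{67710}}{15} \approx 17.347$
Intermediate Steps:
$w = - \frac{1}{10}$ ($w = - \frac{1}{2 \cdot 5} = \left(- \frac{1}{2}\right) \frac{1}{5} = - \frac{1}{10} \approx -0.1$)
$s{\left(f,h \right)} = \frac{f}{3}$
$t{\left(Z,c \right)} = \left(-14 + Z\right) \left(Z + c\right) + 15 Z c$ ($t{\left(Z,c \right)} = 15 Z c + \left(-14 + Z\right) \left(Z + c\right) = \left(-14 + Z\right) \left(Z + c\right) + 15 Z c$)
$\sqrt{R{\left(t{\left(-12,w \right)} \right)} + s{\left(-95,202 \right)}} = \sqrt{\left(\left(-12\right)^{2} - -168 - - \frac{7}{5} + 16 \left(-12\right) \left(- \frac{1}{10}\right)\right) + \frac{1}{3} \left(-95\right)} = \sqrt{\left(144 + 168 + \frac{7}{5} + \frac{96}{5}\right) - \frac{95}{3}} = \sqrt{\frac{1663}{5} - \frac{95}{3}} = \sqrt{\frac{4514}{15}} = \frac{\sqrt{67710}}{15}$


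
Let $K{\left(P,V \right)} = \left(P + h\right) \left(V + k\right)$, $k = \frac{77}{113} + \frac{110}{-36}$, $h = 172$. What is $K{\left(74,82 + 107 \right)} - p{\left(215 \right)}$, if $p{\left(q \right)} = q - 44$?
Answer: $\frac{15505508}{339} \approx 45739.0$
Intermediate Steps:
$k = - \frac{4829}{2034}$ ($k = 77 \cdot \frac{1}{113} + 110 \left(- \frac{1}{36}\right) = \frac{77}{113} - \frac{55}{18} = - \frac{4829}{2034} \approx -2.3741$)
$p{\left(q \right)} = -44 + q$ ($p{\left(q \right)} = q - 44 = -44 + q$)
$K{\left(P,V \right)} = \left(172 + P\right) \left(- \frac{4829}{2034} + V\right)$ ($K{\left(P,V \right)} = \left(P + 172\right) \left(V - \frac{4829}{2034}\right) = \left(172 + P\right) \left(- \frac{4829}{2034} + V\right)$)
$K{\left(74,82 + 107 \right)} - p{\left(215 \right)} = \left(- \frac{415294}{1017} + 172 \left(82 + 107\right) - \frac{178673}{1017} + 74 \left(82 + 107\right)\right) - \left(-44 + 215\right) = \left(- \frac{415294}{1017} + 172 \cdot 189 - \frac{178673}{1017} + 74 \cdot 189\right) - 171 = \left(- \frac{415294}{1017} + 32508 - \frac{178673}{1017} + 13986\right) - 171 = \frac{15563477}{339} - 171 = \frac{15505508}{339}$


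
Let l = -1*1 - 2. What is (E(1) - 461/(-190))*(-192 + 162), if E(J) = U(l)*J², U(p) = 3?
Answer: -3093/19 ≈ -162.79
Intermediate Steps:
l = -3 (l = -1 - 2 = -3)
E(J) = 3*J²
(E(1) - 461/(-190))*(-192 + 162) = (3*1² - 461/(-190))*(-192 + 162) = (3*1 - 461*(-1/190))*(-30) = (3 + 461/190)*(-30) = (1031/190)*(-30) = -3093/19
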